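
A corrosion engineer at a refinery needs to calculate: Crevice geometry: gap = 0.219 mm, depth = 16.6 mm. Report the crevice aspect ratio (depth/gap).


Aspect ratio = depth / gap
Ratio = 16.6 / 0.219 = 75.8

75.8


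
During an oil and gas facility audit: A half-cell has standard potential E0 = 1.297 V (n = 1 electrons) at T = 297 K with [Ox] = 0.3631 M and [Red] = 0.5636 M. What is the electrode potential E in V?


Apply the Nernst equation: E = E0 + (RT/nF)*ln([Ox]/[Red])
Step 1: RT/nF = 8.314*297/(1*96485) = 0.02559214 V
Step 2: [Ox]/[Red] = 0.3631/0.5636 = 0.644251
Step 3: ln(0.644251) = -0.439667
Step 4: correction = 0.02559214 * -0.439667 = -0.0113 V
E = 1.297 + -0.0113 = 1.2857 V

1.2857 V


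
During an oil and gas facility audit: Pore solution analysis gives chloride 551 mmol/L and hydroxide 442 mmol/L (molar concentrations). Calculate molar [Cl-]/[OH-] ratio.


Threshold parameter = [Cl-] / [OH-] (molar basis; both in mmol/L, so units cancel)
Ratio = 551 / 442 = 1.25

1.25


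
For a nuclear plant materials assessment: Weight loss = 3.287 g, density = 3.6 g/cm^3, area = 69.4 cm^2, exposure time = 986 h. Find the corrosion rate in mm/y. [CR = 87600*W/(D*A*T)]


Apply the mm/y weight-loss relation: CR = 87600 * W / (D * A * T)
Numerator: 87600 * 3.287 = 287941.2
Denominator: 3.6 * 69.4 * 986 = 246342.24
CR = 287941.2 / 246342.24 = 1.16887 mm/y

1.16887 mm/y


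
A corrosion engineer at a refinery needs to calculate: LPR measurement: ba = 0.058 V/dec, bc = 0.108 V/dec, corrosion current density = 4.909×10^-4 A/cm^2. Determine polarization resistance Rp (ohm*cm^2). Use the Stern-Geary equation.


Apply the Stern-Geary equation: Rp = ba*bc / (2.303*icorr*(ba+bc))
ba*bc = 0.058*0.108 = 0.006264
ba+bc = 0.166; 2.303*icorr*(ba+bc) = 2.303*4.909×10^-4*0.166 = 1.8767009×10^-4
Rp = 0.006264 / 1.8767009×10^-4 = 33.38 ohm*cm^2

33.38 ohm*cm^2


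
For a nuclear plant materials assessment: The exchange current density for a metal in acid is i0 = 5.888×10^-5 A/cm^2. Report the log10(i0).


i0 = 5.888×10^-5 A/cm^2
log10(i0) = -4.23

-4.23


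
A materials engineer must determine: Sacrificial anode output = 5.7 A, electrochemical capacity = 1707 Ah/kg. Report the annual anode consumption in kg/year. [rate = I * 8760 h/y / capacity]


Annual consumption = current * hours per year / capacity
Rate = 5.7 * 8760 / 1707 = 29.3 kg/year

29.3 kg/year


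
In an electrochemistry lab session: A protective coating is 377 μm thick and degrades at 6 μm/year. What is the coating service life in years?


Service life = thickness / degradation rate
Life = 377 / 6 = 62.8 years

62.8 years


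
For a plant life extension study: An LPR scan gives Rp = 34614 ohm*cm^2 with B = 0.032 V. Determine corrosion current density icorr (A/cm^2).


Apply the Stern-Geary relation: icorr = B / Rp
icorr = 0.032 / 34614 = 9.245×10^-7 A/cm^2

9.245×10^-7 A/cm^2


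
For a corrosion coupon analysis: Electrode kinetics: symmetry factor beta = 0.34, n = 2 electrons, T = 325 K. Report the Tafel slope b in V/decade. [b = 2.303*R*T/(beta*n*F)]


Apply the Tafel slope relation: b = 2.303*R*T/(beta*n*F)
Numerator: 2.303 * 8.314 * 325 = 6222.82
Denominator: 0.34 * 2 * 96485 = 65609.8
b = 6222.82 / 65609.8 = 0.095 V/decade

0.095 V/decade


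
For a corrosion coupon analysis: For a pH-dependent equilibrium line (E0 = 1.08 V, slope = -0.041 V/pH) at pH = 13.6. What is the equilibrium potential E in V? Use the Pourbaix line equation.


Apply the Pourbaix line equation: E = E0 + slope*pH
E = 1.08 + (-0.041)*13.6 = 1.08 + (-0.5576) = 0.5224 V
Rounded to 4 decimal places: E = 0.5224 V

0.5224 V


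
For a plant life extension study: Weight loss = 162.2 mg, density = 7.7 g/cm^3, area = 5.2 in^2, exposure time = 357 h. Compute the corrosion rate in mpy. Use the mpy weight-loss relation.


Apply the mpy weight-loss relation: CR = 534 * W / (D * A * T)
Numerator: 534 * 162.2 = 86614.8
Denominator: 7.7 * 5.2 * 357 = 14294.28
CR = 86614.8 / 14294.28 = 6.059 mpy

6.059 mpy


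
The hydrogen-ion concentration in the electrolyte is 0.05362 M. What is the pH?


pH = −log10[H+]
pH = −log10(0.05362) = 1.27

1.27


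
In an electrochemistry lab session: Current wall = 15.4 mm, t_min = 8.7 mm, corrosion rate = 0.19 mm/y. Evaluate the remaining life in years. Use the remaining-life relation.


Apply the remaining-life relation: RL = (t_current − t_min) / CR
RL = (15.4 − 8.7) / 0.19 = 6.7 / 0.19 = 35.3 years

35.3 years


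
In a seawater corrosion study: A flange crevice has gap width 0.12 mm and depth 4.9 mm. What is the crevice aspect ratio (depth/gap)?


Aspect ratio = depth / gap
Ratio = 4.9 / 0.12 = 40.8

40.8


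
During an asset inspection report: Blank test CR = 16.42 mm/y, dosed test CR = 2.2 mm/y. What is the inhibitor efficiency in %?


Apply the inhibitor-efficiency definition: IE = (CR_blank − CR_inh)/CR_blank × 100
IE = (16.42 − 2.2) / 16.42 × 100
IE = 14.22 / 16.42 × 100 = 86.6 %

86.6 %


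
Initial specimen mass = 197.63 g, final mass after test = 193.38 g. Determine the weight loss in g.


Weight loss = initial − final
WL = 197.63 − 193.38 = 4.25 g

4.25 g


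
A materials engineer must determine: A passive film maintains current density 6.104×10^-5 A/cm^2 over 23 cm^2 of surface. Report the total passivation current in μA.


I = i_pass * A, then convert A → μA (×10^6)
I = 6.104×10^-5 * 23 * 10^6 = 1403.92 μA

1403.92 μA


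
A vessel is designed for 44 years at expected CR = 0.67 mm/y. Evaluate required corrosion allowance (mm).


Corrosion allowance = CR × design life
CA = 0.67 * 44 = 29.48 mm

29.48 mm


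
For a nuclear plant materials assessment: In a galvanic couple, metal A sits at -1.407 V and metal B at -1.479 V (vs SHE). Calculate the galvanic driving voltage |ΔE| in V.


Driving voltage is the absolute potential difference.
|ΔE| = |-1.407 − (-1.479)| = 0.072 V

0.072 V


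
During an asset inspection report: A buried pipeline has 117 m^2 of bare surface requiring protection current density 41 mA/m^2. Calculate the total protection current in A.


I = area * current density, then convert mA → A (÷1000)
I = 117 * 41 / 1000 = 4.8 A

4.8 A


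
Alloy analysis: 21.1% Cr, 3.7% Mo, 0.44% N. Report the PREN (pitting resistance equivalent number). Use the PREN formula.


Apply the PREN formula: PREN = Cr + 3.3*Mo + 16*N
PREN = 21.1 + 3.3*3.7 + 16*0.44
PREN = 21.1 + 12.21 + 7.04 = 40.35

40.35


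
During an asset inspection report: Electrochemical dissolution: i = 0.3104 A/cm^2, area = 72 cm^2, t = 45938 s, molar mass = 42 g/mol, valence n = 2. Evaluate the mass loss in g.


Apply Faraday's law: m = i*A*t*M / (n*F)
Total charge passed Q = i*A*t = 0.3104*72*45938 = 1026659.1744 C
m = Q*M/(n*F) = 1026659.1744*42/(2*96485) = 223.45279 g

223.45279 g


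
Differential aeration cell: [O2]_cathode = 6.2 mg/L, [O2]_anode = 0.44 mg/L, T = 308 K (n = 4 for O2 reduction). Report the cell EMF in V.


Apply the Nernst concentration-cell relation: E = (RT/nF)*ln(C_cathode/C_anode)
RT/nF = 8.314*308/(4*96485) = 0.006635 V
ln(6.2/0.44) = 2.64553
E = 0.006635 * 2.64553 = 0.01755 V

0.01755 V


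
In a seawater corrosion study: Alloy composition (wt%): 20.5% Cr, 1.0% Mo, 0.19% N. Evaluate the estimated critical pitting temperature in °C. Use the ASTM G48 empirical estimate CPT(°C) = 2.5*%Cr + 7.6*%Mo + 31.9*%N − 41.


Apply the ASTM G48 empirical CPT estimate: CPT(°C) = 2.5*%Cr + 7.6*%Mo + 31.9*%N − 41
2.5*20.5 = 51.25; 7.6*1.0 = 7.6; 31.9*0.19 = 6.061
CPT = 51.25 + 7.6 + 6.061 − 41 = 23.911 °C
Rounded to 0.1 °C: CPT ≈ 23.9 °C

23.9 °C


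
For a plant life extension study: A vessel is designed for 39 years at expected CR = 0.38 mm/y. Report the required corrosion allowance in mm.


Corrosion allowance = CR × design life
CA = 0.38 * 39 = 14.82 mm

14.82 mm


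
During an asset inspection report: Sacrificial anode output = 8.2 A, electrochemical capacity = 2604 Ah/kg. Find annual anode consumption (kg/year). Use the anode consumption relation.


Annual consumption = current * hours per year / capacity
Rate = 8.2 * 8760 / 2604 = 27.6 kg/year

27.6 kg/year


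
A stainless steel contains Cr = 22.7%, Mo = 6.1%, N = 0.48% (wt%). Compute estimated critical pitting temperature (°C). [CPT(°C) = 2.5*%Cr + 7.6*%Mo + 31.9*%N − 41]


Apply the ASTM G48 empirical CPT estimate: CPT(°C) = 2.5*%Cr + 7.6*%Mo + 31.9*%N − 41
2.5*22.7 = 56.75; 7.6*6.1 = 46.36; 31.9*0.48 = 15.312
CPT = 56.75 + 46.36 + 15.312 − 41 = 77.422 °C
Rounded to 0.1 °C: CPT ≈ 77.4 °C

77.4 °C


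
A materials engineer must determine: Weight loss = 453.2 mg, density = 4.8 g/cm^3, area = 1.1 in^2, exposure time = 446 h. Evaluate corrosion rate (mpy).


Apply the mpy weight-loss relation: CR = 534 * W / (D * A * T)
Numerator: 534 * 453.2 = 242008.8
Denominator: 4.8 * 1.1 * 446 = 2354.88
CR = 242008.8 / 2354.88 = 102.76906 mpy

102.76906 mpy


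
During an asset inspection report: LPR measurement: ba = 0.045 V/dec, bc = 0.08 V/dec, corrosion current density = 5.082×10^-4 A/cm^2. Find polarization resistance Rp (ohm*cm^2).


Apply the Stern-Geary equation: Rp = ba*bc / (2.303*icorr*(ba+bc))
ba*bc = 0.045*0.08 = 0.0036
ba+bc = 0.125; 2.303*icorr*(ba+bc) = 2.303*5.082×10^-4*0.125 = 1.4629807×10^-4
Rp = 0.0036 / 1.4629807×10^-4 = 24.61 ohm*cm^2

24.61 ohm*cm^2


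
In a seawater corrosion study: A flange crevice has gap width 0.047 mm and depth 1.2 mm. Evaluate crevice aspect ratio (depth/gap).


Aspect ratio = depth / gap
Ratio = 1.2 / 0.047 = 25.5

25.5


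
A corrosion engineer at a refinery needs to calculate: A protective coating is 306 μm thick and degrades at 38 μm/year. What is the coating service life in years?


Service life = thickness / degradation rate
Life = 306 / 38 = 8.1 years

8.1 years


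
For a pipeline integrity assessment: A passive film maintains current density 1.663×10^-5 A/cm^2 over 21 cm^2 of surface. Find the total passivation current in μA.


I = i_pass * A, then convert A → μA (×10^6)
I = 1.663×10^-5 * 21 * 10^6 = 349.23 μA

349.23 μA


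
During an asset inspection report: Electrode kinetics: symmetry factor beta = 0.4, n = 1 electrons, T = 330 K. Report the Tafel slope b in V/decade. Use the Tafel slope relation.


Apply the Tafel slope relation: b = 2.303*R*T/(beta*n*F)
Numerator: 2.303 * 8.314 * 330 = 6318.56
Denominator: 0.4 * 1 * 96485 = 38594.0
b = 6318.56 / 38594.0 = 0.164 V/decade

0.164 V/decade


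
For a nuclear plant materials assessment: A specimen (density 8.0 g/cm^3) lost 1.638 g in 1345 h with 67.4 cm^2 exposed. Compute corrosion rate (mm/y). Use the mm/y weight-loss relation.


Apply the mm/y weight-loss relation: CR = 87600 * W / (D * A * T)
Numerator: 87600 * 1.638 = 143488.8
Denominator: 8.0 * 67.4 * 1345 = 725224.0
CR = 143488.8 / 725224.0 = 0.1979 mm/y

0.1979 mm/y


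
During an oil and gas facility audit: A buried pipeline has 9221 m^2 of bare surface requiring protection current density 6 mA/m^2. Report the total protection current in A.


I = area * current density, then convert mA → A (÷1000)
I = 9221 * 6 / 1000 = 55.33 A

55.33 A


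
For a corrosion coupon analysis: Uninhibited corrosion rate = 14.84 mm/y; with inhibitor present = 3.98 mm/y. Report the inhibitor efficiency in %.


Apply the inhibitor-efficiency definition: IE = (CR_blank − CR_inh)/CR_blank × 100
IE = (14.84 − 3.98) / 14.84 × 100
IE = 10.86 / 14.84 × 100 = 73.2 %

73.2 %


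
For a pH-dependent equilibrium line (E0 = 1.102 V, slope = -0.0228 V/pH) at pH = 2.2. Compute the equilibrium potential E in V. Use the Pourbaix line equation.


Apply the Pourbaix line equation: E = E0 + slope*pH
E = 1.102 + (-0.0228)*2.2 = 1.102 + (-0.05016) = 1.05184 V
Rounded to 4 decimal places: E = 1.0518 V

1.0518 V


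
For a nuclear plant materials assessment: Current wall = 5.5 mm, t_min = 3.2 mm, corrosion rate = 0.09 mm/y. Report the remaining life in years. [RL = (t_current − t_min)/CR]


Apply the remaining-life relation: RL = (t_current − t_min) / CR
RL = (5.5 − 3.2) / 0.09 = 2.3 / 0.09 = 25.6 years

25.6 years


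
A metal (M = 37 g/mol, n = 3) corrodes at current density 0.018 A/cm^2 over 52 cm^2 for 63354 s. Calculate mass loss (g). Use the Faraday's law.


Apply Faraday's law: m = i*A*t*M / (n*F)
Total charge passed Q = i*A*t = 0.018*52*63354 = 59299.344 C
m = Q*M/(n*F) = 59299.344*37/(3*96485) = 7.58002 g

7.58002 g


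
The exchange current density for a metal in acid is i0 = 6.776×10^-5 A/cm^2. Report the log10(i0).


i0 = 6.776×10^-5 A/cm^2
log10(i0) = -4.169

-4.169


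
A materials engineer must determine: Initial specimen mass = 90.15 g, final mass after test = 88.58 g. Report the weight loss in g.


Weight loss = initial − final
WL = 90.15 − 88.58 = 1.57 g

1.57 g


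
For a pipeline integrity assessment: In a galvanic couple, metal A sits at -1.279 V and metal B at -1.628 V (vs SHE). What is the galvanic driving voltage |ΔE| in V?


Driving voltage is the absolute potential difference.
|ΔE| = |-1.279 − (-1.628)| = 0.349 V

0.349 V


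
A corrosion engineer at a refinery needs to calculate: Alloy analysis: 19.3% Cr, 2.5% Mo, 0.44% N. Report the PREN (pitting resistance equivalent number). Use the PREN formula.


Apply the PREN formula: PREN = Cr + 3.3*Mo + 16*N
PREN = 19.3 + 3.3*2.5 + 16*0.44
PREN = 19.3 + 8.25 + 7.04 = 34.59

34.59


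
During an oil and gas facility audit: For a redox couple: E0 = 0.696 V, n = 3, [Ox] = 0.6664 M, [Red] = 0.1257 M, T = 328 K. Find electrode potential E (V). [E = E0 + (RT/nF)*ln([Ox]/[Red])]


Apply the Nernst equation: E = E0 + (RT/nF)*ln([Ox]/[Red])
Step 1: RT/nF = 8.314*328/(3*96485) = 0.00942113 V
Step 2: [Ox]/[Red] = 0.6664/0.1257 = 5.301512
Step 3: ln(5.301512) = 1.667992
Step 4: correction = 0.00942113 * 1.667992 = 0.016 V
E = 0.696 + 0.016 = 0.712 V

0.712 V


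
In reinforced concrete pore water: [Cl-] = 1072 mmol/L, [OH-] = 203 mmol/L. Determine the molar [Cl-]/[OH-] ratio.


Threshold parameter = [Cl-] / [OH-] (molar basis; both in mmol/L, so units cancel)
Ratio = 1072 / 203 = 5.28

5.28


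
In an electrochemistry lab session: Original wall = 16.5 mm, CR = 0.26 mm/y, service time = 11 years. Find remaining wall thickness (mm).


Remaining wall = original − CR × time
t = 16.5 − 0.26*11 = 16.5 − 2.86 = 13.64 mm

13.64 mm


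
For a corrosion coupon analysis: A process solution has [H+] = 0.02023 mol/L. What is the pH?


pH = −log10[H+]
pH = −log10(0.02023) = 1.69

1.69


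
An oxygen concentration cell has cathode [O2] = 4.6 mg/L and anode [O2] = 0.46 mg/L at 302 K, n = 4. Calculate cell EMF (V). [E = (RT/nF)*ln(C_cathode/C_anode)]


Apply the Nernst concentration-cell relation: E = (RT/nF)*ln(C_cathode/C_anode)
RT/nF = 8.314*302/(4*96485) = 0.00650575 V
ln(4.6/0.46) = 2.30259
E = 0.00650575 * 2.30259 = 0.01498 V

0.01498 V


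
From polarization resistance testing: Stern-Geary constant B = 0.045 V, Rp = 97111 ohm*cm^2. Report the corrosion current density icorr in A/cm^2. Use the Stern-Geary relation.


Apply the Stern-Geary relation: icorr = B / Rp
icorr = 0.045 / 97111 = 4.634×10^-7 A/cm^2

4.634×10^-7 A/cm^2


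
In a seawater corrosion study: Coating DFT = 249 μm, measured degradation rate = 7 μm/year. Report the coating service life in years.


Service life = thickness / degradation rate
Life = 249 / 7 = 35.6 years

35.6 years


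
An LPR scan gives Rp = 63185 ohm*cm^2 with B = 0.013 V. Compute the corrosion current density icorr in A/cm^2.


Apply the Stern-Geary relation: icorr = B / Rp
icorr = 0.013 / 63185 = 2.057×10^-7 A/cm^2

2.057×10^-7 A/cm^2


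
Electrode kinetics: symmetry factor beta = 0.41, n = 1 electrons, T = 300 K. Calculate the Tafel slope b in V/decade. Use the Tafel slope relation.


Apply the Tafel slope relation: b = 2.303*R*T/(beta*n*F)
Numerator: 2.303 * 8.314 * 300 = 5744.14
Denominator: 0.41 * 1 * 96485 = 39558.85
b = 5744.14 / 39558.85 = 0.145 V/decade

0.145 V/decade


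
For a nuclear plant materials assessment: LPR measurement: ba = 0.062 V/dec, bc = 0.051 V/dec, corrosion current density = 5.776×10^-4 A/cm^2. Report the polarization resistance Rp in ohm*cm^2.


Apply the Stern-Geary equation: Rp = ba*bc / (2.303*icorr*(ba+bc))
ba*bc = 0.062*0.051 = 0.003162
ba+bc = 0.113; 2.303*icorr*(ba+bc) = 2.303*5.776×10^-4*0.113 = 1.5031405×10^-4
Rp = 0.003162 / 1.5031405×10^-4 = 21.04 ohm*cm^2

21.04 ohm*cm^2


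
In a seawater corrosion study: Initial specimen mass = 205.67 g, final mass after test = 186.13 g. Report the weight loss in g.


Weight loss = initial − final
WL = 205.67 − 186.13 = 19.54 g

19.54 g


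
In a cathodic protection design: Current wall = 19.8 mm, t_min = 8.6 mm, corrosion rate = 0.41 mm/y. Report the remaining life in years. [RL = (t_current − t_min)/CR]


Apply the remaining-life relation: RL = (t_current − t_min) / CR
RL = (19.8 − 8.6) / 0.41 = 11.2 / 0.41 = 27.3 years

27.3 years


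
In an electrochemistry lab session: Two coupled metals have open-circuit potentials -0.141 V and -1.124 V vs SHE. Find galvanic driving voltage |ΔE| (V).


Driving voltage is the absolute potential difference.
|ΔE| = |-0.141 − (-1.124)| = 0.983 V

0.983 V


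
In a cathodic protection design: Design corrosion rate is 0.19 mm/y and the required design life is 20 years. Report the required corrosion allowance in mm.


Corrosion allowance = CR × design life
CA = 0.19 * 20 = 3.8 mm

3.8 mm


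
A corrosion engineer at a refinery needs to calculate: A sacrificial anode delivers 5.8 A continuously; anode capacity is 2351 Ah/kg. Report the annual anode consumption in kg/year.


Annual consumption = current * hours per year / capacity
Rate = 5.8 * 8760 / 2351 = 21.6 kg/year

21.6 kg/year


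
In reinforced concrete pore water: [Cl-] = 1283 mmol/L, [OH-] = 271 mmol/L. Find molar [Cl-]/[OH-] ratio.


Threshold parameter = [Cl-] / [OH-] (molar basis; both in mmol/L, so units cancel)
Ratio = 1283 / 271 = 4.73

4.73


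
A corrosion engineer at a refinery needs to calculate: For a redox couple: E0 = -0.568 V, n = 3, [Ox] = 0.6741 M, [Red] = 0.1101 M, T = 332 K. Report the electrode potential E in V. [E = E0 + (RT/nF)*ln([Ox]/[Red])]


Apply the Nernst equation: E = E0 + (RT/nF)*ln([Ox]/[Red])
Step 1: RT/nF = 8.314*332/(3*96485) = 0.00953602 V
Step 2: [Ox]/[Red] = 0.6741/0.1101 = 6.122616
Step 3: ln(6.122616) = 1.811989
Step 4: correction = 0.00953602 * 1.811989 = 0.0173 V
E = -0.568 + 0.0173 = -0.5507 V

-0.5507 V


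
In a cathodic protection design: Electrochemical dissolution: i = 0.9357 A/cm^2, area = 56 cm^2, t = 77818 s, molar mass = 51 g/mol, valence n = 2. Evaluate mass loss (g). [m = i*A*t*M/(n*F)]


Apply Faraday's law: m = i*A*t*M / (n*F)
Total charge passed Q = i*A*t = 0.9357*56*77818 = 4077600.9456 C
m = Q*M/(n*F) = 4077600.9456*51/(2*96485) = 1077.66828 g

1077.66828 g


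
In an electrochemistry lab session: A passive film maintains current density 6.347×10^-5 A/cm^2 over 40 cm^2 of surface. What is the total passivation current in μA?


I = i_pass * A, then convert A → μA (×10^6)
I = 6.347×10^-5 * 40 * 10^6 = 2538.8 μA

2538.8 μA


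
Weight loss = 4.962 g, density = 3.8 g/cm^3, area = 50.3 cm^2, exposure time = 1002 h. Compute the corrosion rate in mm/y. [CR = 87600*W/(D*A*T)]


Apply the mm/y weight-loss relation: CR = 87600 * W / (D * A * T)
Numerator: 87600 * 4.962 = 434671.2
Denominator: 3.8 * 50.3 * 1002 = 191522.28
CR = 434671.2 / 191522.28 = 2.26956 mm/y

2.26956 mm/y


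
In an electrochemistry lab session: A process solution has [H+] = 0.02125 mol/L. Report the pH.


pH = −log10[H+]
pH = −log10(0.02125) = 1.67

1.67


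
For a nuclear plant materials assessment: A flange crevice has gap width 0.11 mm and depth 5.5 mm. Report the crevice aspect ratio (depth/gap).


Aspect ratio = depth / gap
Ratio = 5.5 / 0.11 = 50.0

50.0


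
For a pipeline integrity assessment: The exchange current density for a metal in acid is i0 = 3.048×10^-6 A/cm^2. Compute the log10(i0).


i0 = 3.048×10^-6 A/cm^2
log10(i0) = -5.516

-5.516


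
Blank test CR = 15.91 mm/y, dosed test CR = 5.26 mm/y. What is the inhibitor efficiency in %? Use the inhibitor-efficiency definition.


Apply the inhibitor-efficiency definition: IE = (CR_blank − CR_inh)/CR_blank × 100
IE = (15.91 − 5.26) / 15.91 × 100
IE = 10.65 / 15.91 × 100 = 66.9 %

66.9 %


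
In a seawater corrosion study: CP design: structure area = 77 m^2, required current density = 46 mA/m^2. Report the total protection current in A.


I = area * current density, then convert mA → A (÷1000)
I = 77 * 46 / 1000 = 3.54 A

3.54 A


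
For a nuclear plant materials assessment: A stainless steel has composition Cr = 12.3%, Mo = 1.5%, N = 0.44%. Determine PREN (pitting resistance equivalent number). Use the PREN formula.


Apply the PREN formula: PREN = Cr + 3.3*Mo + 16*N
PREN = 12.3 + 3.3*1.5 + 16*0.44
PREN = 12.3 + 4.95 + 7.04 = 24.29

24.29


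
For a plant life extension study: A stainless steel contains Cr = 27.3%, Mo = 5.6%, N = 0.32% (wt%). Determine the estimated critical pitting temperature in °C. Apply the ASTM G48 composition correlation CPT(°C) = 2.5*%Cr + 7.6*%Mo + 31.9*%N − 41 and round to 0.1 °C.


Apply the ASTM G48 empirical CPT estimate: CPT(°C) = 2.5*%Cr + 7.6*%Mo + 31.9*%N − 41
2.5*27.3 = 68.25; 7.6*5.6 = 42.56; 31.9*0.32 = 10.208
CPT = 68.25 + 42.56 + 10.208 − 41 = 80.018 °C
Rounded to 0.1 °C: CPT ≈ 80.0 °C

80.0 °C


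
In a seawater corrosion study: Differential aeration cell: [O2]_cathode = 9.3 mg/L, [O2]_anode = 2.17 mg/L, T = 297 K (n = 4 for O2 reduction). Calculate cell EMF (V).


Apply the Nernst concentration-cell relation: E = (RT/nF)*ln(C_cathode/C_anode)
RT/nF = 8.314*297/(4*96485) = 0.00639804 V
ln(9.3/2.17) = 1.45529
E = 0.00639804 * 1.45529 = 0.00931 V

0.00931 V


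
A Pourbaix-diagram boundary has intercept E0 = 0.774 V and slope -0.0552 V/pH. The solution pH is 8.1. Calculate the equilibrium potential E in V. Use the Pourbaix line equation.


Apply the Pourbaix line equation: E = E0 + slope*pH
E = 0.774 + (-0.0552)*8.1 = 0.774 + (-0.44712) = 0.32688 V
Rounded to 4 decimal places: E = 0.3269 V

0.3269 V


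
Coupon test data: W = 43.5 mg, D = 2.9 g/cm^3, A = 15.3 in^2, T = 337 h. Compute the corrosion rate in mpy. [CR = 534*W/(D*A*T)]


Apply the mpy weight-loss relation: CR = 534 * W / (D * A * T)
Numerator: 534 * 43.5 = 23229.0
Denominator: 2.9 * 15.3 * 337 = 14952.69
CR = 23229.0 / 14952.69 = 1.5535 mpy

1.5535 mpy


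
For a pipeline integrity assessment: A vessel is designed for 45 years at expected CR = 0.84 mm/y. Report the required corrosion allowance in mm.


Corrosion allowance = CR × design life
CA = 0.84 * 45 = 37.8 mm

37.8 mm


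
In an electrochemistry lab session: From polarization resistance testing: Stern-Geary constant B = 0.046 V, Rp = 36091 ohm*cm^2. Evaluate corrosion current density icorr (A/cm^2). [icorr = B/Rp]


Apply the Stern-Geary relation: icorr = B / Rp
icorr = 0.046 / 36091 = 1.275×10^-6 A/cm^2

1.275×10^-6 A/cm^2


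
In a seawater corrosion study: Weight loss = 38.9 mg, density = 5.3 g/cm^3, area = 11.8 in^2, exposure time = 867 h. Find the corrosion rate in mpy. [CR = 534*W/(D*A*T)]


Apply the mpy weight-loss relation: CR = 534 * W / (D * A * T)
Numerator: 534 * 38.9 = 20772.6
Denominator: 5.3 * 11.8 * 867 = 54222.18
CR = 20772.6 / 54222.18 = 0.383 mpy

0.383 mpy


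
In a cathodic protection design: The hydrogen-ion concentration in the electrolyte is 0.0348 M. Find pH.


pH = −log10[H+]
pH = −log10(0.0348) = 1.46

1.46


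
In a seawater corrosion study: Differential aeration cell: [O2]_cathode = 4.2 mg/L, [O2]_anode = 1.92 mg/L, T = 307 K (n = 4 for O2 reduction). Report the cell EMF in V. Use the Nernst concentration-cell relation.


Apply the Nernst concentration-cell relation: E = (RT/nF)*ln(C_cathode/C_anode)
RT/nF = 8.314*307/(4*96485) = 0.00661346 V
ln(4.2/1.92) = 0.78276
E = 0.00661346 * 0.78276 = 0.00518 V

0.00518 V


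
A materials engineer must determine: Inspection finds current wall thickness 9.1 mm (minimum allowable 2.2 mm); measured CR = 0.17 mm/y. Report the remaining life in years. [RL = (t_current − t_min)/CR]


Apply the remaining-life relation: RL = (t_current − t_min) / CR
RL = (9.1 − 2.2) / 0.17 = 6.9 / 0.17 = 40.6 years

40.6 years


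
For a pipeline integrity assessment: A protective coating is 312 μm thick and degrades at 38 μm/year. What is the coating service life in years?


Service life = thickness / degradation rate
Life = 312 / 38 = 8.2 years

8.2 years


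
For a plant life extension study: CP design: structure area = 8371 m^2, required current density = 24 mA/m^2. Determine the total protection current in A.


I = area * current density, then convert mA → A (÷1000)
I = 8371 * 24 / 1000 = 200.9 A

200.9 A


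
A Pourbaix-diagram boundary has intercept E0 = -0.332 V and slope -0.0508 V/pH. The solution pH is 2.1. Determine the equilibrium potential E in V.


Apply the Pourbaix line equation: E = E0 + slope*pH
E = -0.332 + (-0.0508)*2.1 = -0.332 + (-0.10668) = -0.43868 V
Rounded to 4 decimal places: E = -0.4387 V

-0.4387 V


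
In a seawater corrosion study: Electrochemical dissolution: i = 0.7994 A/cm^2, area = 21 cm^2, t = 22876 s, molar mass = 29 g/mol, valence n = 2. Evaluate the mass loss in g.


Apply Faraday's law: m = i*A*t*M / (n*F)
Total charge passed Q = i*A*t = 0.7994*21*22876 = 384028.5624 C
m = Q*M/(n*F) = 384028.5624*29/(2*96485) = 57.71274 g

57.71274 g


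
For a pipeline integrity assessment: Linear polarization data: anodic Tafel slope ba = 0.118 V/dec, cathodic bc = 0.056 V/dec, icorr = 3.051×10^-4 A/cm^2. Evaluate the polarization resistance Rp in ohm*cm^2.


Apply the Stern-Geary equation: Rp = ba*bc / (2.303*icorr*(ba+bc))
ba*bc = 0.118*0.056 = 0.006608
ba+bc = 0.174; 2.303*icorr*(ba+bc) = 2.303*3.051×10^-4*0.174 = 1.2226028×10^-4
Rp = 0.006608 / 1.2226028×10^-4 = 54.05 ohm*cm^2

54.05 ohm*cm^2


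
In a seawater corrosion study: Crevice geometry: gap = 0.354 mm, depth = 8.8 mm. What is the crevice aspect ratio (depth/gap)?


Aspect ratio = depth / gap
Ratio = 8.8 / 0.354 = 24.9

24.9


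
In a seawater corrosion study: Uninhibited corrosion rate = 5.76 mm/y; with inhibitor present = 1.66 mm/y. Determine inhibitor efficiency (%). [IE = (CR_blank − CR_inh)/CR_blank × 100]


Apply the inhibitor-efficiency definition: IE = (CR_blank − CR_inh)/CR_blank × 100
IE = (5.76 − 1.66) / 5.76 × 100
IE = 4.1 / 5.76 × 100 = 71.2 %

71.2 %


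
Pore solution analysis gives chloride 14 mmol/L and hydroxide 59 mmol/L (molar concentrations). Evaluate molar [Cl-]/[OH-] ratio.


Threshold parameter = [Cl-] / [OH-] (molar basis; both in mmol/L, so units cancel)
Ratio = 14 / 59 = 0.24

0.24


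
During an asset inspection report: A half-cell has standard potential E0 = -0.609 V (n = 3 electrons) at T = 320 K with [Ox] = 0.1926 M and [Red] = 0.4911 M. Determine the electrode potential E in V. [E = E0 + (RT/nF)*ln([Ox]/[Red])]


Apply the Nernst equation: E = E0 + (RT/nF)*ln([Ox]/[Red])
Step 1: RT/nF = 8.314*320/(3*96485) = 0.00919134 V
Step 2: [Ox]/[Red] = 0.1926/0.4911 = 0.392181
Step 3: ln(0.392181) = -0.936032
Step 4: correction = 0.00919134 * -0.936032 = -0.0086 V
E = -0.609 + -0.0086 = -0.6176 V

-0.6176 V


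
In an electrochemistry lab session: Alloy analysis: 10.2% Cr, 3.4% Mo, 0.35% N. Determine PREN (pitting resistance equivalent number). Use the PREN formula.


Apply the PREN formula: PREN = Cr + 3.3*Mo + 16*N
PREN = 10.2 + 3.3*3.4 + 16*0.35
PREN = 10.2 + 11.22 + 5.6 = 27.02

27.02


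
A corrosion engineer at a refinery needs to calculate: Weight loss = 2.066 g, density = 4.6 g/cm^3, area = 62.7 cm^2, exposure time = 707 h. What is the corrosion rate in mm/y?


Apply the mm/y weight-loss relation: CR = 87600 * W / (D * A * T)
Numerator: 87600 * 2.066 = 180981.6
Denominator: 4.6 * 62.7 * 707 = 203912.94
CR = 180981.6 / 203912.94 = 0.88754 mm/y

0.88754 mm/y


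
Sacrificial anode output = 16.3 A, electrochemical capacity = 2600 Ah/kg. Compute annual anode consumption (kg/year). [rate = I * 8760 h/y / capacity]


Annual consumption = current * hours per year / capacity
Rate = 16.3 * 8760 / 2600 = 54.9 kg/year

54.9 kg/year


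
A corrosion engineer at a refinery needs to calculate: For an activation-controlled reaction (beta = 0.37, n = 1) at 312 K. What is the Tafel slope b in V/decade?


Apply the Tafel slope relation: b = 2.303*R*T/(beta*n*F)
Numerator: 2.303 * 8.314 * 312 = 5973.91
Denominator: 0.37 * 1 * 96485 = 35699.45
b = 5973.91 / 35699.45 = 0.1673 V/decade

0.1673 V/decade


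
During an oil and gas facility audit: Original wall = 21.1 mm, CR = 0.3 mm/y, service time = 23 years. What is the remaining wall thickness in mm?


Remaining wall = original − CR × time
t = 21.1 − 0.3*23 = 21.1 − 6.9 = 14.2 mm

14.2 mm


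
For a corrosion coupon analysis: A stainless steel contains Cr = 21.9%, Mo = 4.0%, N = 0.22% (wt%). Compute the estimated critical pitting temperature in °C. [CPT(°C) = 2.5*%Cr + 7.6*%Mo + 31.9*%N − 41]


Apply the ASTM G48 empirical CPT estimate: CPT(°C) = 2.5*%Cr + 7.6*%Mo + 31.9*%N − 41
2.5*21.9 = 54.75; 7.6*4.0 = 30.4; 31.9*0.22 = 7.018
CPT = 54.75 + 30.4 + 7.018 − 41 = 51.168 °C
Rounded to 0.1 °C: CPT ≈ 51.2 °C

51.2 °C


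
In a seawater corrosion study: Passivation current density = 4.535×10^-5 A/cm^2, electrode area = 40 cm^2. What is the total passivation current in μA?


I = i_pass * A, then convert A → μA (×10^6)
I = 4.535×10^-5 * 40 * 10^6 = 1814.0 μA

1814.0 μA


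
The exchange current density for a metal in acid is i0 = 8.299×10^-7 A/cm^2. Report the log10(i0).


i0 = 8.299×10^-7 A/cm^2
log10(i0) = -6.081

-6.081


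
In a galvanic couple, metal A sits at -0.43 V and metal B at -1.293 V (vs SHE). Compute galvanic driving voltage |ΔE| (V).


Driving voltage is the absolute potential difference.
|ΔE| = |-0.43 − (-1.293)| = 0.863 V

0.863 V


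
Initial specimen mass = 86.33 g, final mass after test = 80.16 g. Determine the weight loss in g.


Weight loss = initial − final
WL = 86.33 − 80.16 = 6.17 g

6.17 g


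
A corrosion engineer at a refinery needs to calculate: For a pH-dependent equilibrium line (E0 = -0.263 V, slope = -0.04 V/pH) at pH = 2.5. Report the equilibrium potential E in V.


Apply the Pourbaix line equation: E = E0 + slope*pH
E = -0.263 + (-0.04)*2.5 = -0.263 + (-0.1) = -0.363 V
Rounded to 3 decimal places: E = -0.363 V

-0.363 V


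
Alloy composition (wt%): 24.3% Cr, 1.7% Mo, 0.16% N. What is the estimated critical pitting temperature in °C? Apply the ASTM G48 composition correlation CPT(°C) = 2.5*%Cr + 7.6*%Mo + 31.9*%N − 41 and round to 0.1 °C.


Apply the ASTM G48 empirical CPT estimate: CPT(°C) = 2.5*%Cr + 7.6*%Mo + 31.9*%N − 41
2.5*24.3 = 60.75; 7.6*1.7 = 12.92; 31.9*0.16 = 5.104
CPT = 60.75 + 12.92 + 5.104 − 41 = 37.774 °C
Rounded to 0.1 °C: CPT ≈ 37.8 °C

37.8 °C


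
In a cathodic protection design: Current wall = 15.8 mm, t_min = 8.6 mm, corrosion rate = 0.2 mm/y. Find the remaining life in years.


Apply the remaining-life relation: RL = (t_current − t_min) / CR
RL = (15.8 − 8.6) / 0.2 = 7.2 / 0.2 = 36.0 years

36.0 years


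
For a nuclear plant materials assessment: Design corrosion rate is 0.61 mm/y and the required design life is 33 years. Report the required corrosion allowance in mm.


Corrosion allowance = CR × design life
CA = 0.61 * 33 = 20.13 mm

20.13 mm


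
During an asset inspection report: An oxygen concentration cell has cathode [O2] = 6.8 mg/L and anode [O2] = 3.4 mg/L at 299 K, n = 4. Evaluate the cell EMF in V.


Apply the Nernst concentration-cell relation: E = (RT/nF)*ln(C_cathode/C_anode)
RT/nF = 8.314*299/(4*96485) = 0.00644112 V
ln(6.8/3.4) = 0.69315
E = 0.00644112 * 0.69315 = 0.00446 V

0.00446 V


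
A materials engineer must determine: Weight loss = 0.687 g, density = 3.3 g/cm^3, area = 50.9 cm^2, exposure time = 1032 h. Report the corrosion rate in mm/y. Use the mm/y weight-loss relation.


Apply the mm/y weight-loss relation: CR = 87600 * W / (D * A * T)
Numerator: 87600 * 0.687 = 60181.2
Denominator: 3.3 * 50.9 * 1032 = 173345.04
CR = 60181.2 / 173345.04 = 0.34718 mm/y

0.34718 mm/y


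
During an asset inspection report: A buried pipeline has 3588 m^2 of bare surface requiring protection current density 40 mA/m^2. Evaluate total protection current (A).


I = area * current density, then convert mA → A (÷1000)
I = 3588 * 40 / 1000 = 143.52 A

143.52 A


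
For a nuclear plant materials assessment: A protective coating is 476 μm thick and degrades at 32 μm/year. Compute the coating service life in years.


Service life = thickness / degradation rate
Life = 476 / 32 = 14.9 years

14.9 years


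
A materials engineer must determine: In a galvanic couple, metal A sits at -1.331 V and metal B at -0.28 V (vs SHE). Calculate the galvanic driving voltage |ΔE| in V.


Driving voltage is the absolute potential difference.
|ΔE| = |-1.331 − (-0.28)| = 1.051 V

1.051 V


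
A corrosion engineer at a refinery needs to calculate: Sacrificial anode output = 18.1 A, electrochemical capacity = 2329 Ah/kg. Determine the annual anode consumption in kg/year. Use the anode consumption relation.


Annual consumption = current * hours per year / capacity
Rate = 18.1 * 8760 / 2329 = 68.1 kg/year

68.1 kg/year


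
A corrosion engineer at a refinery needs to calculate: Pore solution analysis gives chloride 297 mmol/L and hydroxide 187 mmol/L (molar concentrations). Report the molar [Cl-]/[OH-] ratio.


Threshold parameter = [Cl-] / [OH-] (molar basis; both in mmol/L, so units cancel)
Ratio = 297 / 187 = 1.59

1.59


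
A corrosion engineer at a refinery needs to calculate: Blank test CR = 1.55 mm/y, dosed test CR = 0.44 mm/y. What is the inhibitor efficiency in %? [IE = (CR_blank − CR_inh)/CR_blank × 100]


Apply the inhibitor-efficiency definition: IE = (CR_blank − CR_inh)/CR_blank × 100
IE = (1.55 − 0.44) / 1.55 × 100
IE = 1.11 / 1.55 × 100 = 71.6 %

71.6 %


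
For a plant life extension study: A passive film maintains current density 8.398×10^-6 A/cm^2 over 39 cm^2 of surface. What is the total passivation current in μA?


I = i_pass * A, then convert A → μA (×10^6)
I = 8.398×10^-6 * 39 * 10^6 = 327.52 μA

327.52 μA


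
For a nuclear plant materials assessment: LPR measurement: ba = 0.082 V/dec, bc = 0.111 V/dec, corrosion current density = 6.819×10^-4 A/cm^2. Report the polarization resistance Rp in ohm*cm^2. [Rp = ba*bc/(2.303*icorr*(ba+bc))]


Apply the Stern-Geary equation: Rp = ba*bc / (2.303*icorr*(ba+bc))
ba*bc = 0.082*0.111 = 0.009102
ba+bc = 0.193; 2.303*icorr*(ba+bc) = 2.303*6.819×10^-4*0.193 = 3.0309023×10^-4
Rp = 0.009102 / 3.0309023×10^-4 = 30.03 ohm*cm^2

30.03 ohm*cm^2


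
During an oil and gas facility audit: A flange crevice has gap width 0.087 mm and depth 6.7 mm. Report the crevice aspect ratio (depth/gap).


Aspect ratio = depth / gap
Ratio = 6.7 / 0.087 = 77.0

77.0


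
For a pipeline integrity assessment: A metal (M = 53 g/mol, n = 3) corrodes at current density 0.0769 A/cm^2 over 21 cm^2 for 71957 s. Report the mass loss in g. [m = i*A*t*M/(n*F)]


Apply Faraday's law: m = i*A*t*M / (n*F)
Total charge passed Q = i*A*t = 0.0769*21*71957 = 116203.3593 C
m = Q*M/(n*F) = 116203.3593*53/(3*96485) = 21.277 g

21.277 g


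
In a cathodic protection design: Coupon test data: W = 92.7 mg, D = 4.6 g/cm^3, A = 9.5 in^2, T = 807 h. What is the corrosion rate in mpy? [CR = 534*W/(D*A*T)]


Apply the mpy weight-loss relation: CR = 534 * W / (D * A * T)
Numerator: 534 * 92.7 = 49501.8
Denominator: 4.6 * 9.5 * 807 = 35265.9
CR = 49501.8 / 35265.9 = 1.40367 mpy

1.40367 mpy


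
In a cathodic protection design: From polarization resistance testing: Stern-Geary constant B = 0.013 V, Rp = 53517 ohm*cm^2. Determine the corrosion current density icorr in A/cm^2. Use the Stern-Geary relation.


Apply the Stern-Geary relation: icorr = B / Rp
icorr = 0.013 / 53517 = 2.429×10^-7 A/cm^2

2.429×10^-7 A/cm^2


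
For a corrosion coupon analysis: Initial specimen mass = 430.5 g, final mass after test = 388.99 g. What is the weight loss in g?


Weight loss = initial − final
WL = 430.5 − 388.99 = 41.51 g

41.51 g


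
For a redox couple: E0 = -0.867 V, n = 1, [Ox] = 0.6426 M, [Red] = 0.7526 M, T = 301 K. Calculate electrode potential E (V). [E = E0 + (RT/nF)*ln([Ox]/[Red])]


Apply the Nernst equation: E = E0 + (RT/nF)*ln([Ox]/[Red])
Step 1: RT/nF = 8.314*301/(1*96485) = 0.02593682 V
Step 2: [Ox]/[Red] = 0.6426/0.7526 = 0.85384
Step 3: ln(0.85384) = -0.158011
Step 4: correction = 0.02593682 * -0.158011 = -0.0041 V
E = -0.867 + -0.0041 = -0.8711 V

-0.8711 V


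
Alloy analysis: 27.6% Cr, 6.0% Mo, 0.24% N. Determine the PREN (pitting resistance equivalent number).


Apply the PREN formula: PREN = Cr + 3.3*Mo + 16*N
PREN = 27.6 + 3.3*6.0 + 16*0.24
PREN = 27.6 + 19.8 + 3.84 = 51.24

51.24


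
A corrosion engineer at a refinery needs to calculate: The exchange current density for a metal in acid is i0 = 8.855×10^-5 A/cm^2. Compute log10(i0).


i0 = 8.855×10^-5 A/cm^2
log10(i0) = -4.053

-4.053


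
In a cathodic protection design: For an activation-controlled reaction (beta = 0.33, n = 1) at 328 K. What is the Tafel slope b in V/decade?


Apply the Tafel slope relation: b = 2.303*R*T/(beta*n*F)
Numerator: 2.303 * 8.314 * 328 = 6280.26
Denominator: 0.33 * 1 * 96485 = 31840.05
b = 6280.26 / 31840.05 = 0.1972 V/decade

0.1972 V/decade


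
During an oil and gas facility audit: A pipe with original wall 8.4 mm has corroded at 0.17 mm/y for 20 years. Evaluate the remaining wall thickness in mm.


Remaining wall = original − CR × time
t = 8.4 − 0.17*20 = 8.4 − 3.4 = 5.0 mm

5.0 mm


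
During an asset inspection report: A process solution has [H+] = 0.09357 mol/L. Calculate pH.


pH = −log10[H+]
pH = −log10(0.09357) = 1.03

1.03


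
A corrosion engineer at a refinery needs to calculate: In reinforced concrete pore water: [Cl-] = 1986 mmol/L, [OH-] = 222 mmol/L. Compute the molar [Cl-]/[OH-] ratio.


Threshold parameter = [Cl-] / [OH-] (molar basis; both in mmol/L, so units cancel)
Ratio = 1986 / 222 = 8.95

8.95


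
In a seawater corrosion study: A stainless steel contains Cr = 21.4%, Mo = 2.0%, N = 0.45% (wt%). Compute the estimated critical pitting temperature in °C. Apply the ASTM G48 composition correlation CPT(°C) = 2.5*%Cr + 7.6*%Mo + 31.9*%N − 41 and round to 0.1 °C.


Apply the ASTM G48 empirical CPT estimate: CPT(°C) = 2.5*%Cr + 7.6*%Mo + 31.9*%N − 41
2.5*21.4 = 53.5; 7.6*2.0 = 15.2; 31.9*0.45 = 14.355
CPT = 53.5 + 15.2 + 14.355 − 41 = 42.055 °C
Rounded to 0.1 °C: CPT ≈ 42.1 °C

42.1 °C


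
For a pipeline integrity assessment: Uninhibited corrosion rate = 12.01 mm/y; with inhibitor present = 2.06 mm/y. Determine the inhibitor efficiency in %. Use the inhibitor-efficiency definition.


Apply the inhibitor-efficiency definition: IE = (CR_blank − CR_inh)/CR_blank × 100
IE = (12.01 − 2.06) / 12.01 × 100
IE = 9.95 / 12.01 × 100 = 82.8 %

82.8 %


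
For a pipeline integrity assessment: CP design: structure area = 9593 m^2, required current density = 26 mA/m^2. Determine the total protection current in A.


I = area * current density, then convert mA → A (÷1000)
I = 9593 * 26 / 1000 = 249.42 A

249.42 A


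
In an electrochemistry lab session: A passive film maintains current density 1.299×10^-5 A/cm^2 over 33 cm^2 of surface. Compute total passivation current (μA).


I = i_pass * A, then convert A → μA (×10^6)
I = 1.299×10^-5 * 33 * 10^6 = 428.67 μA

428.67 μA
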